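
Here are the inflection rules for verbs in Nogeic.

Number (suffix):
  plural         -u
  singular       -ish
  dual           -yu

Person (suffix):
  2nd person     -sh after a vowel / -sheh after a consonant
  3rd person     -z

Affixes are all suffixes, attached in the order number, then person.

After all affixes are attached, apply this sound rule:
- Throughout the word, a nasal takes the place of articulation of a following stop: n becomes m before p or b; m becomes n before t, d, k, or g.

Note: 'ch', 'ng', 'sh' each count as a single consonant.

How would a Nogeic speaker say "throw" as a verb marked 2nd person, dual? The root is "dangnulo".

Attach number dual -yu → dangnuloyu.
Attach person 2nd person -sh (after vowel 'u') → dangnuloyush.
Nasal assimilation: no change.

dangnuloyush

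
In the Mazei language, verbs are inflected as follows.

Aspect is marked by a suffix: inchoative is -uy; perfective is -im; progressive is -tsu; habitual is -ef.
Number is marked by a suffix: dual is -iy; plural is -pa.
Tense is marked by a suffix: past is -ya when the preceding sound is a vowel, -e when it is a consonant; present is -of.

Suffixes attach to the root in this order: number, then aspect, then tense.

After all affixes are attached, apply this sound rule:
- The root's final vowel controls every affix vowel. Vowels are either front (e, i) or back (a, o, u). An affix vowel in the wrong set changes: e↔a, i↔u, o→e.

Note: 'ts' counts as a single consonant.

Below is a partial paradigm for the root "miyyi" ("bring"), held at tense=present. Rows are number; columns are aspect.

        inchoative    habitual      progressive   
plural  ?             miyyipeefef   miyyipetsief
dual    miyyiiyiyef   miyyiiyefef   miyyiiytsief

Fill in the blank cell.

Attach number plural -pa → miyyipa.
Attach aspect inchoative -uy → miyyipauy.
Attach tense present -of → miyyipauyof.
Apply vowel harmony: miyyipauyof → miyyipeiyef.

miyyipeiyef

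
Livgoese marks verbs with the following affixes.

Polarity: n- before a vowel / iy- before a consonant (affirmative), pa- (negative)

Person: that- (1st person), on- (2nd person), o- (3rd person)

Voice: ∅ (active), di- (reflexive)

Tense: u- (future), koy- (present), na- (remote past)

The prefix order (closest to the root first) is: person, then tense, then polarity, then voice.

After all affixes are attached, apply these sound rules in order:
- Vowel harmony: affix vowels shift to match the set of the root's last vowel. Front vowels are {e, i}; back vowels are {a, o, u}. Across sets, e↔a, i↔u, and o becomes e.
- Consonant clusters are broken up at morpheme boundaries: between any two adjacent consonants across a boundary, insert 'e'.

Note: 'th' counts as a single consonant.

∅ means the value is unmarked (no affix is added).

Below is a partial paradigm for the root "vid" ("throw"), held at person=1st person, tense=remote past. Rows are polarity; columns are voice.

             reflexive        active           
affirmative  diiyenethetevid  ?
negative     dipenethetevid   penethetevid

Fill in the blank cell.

Attach person 1st person that- → thatvid.
Attach tense remote past na- → nathatvid.
Attach polarity affirmative iy- (before consonant 'n') → iynathatvid.
voice = active: zero marking, form stays iynathatvid.
Apply vowel harmony: iynathatvid → iynethetvid.
Apply epenthesis: iynethetvid → iyenethetevid.

iyenethetevid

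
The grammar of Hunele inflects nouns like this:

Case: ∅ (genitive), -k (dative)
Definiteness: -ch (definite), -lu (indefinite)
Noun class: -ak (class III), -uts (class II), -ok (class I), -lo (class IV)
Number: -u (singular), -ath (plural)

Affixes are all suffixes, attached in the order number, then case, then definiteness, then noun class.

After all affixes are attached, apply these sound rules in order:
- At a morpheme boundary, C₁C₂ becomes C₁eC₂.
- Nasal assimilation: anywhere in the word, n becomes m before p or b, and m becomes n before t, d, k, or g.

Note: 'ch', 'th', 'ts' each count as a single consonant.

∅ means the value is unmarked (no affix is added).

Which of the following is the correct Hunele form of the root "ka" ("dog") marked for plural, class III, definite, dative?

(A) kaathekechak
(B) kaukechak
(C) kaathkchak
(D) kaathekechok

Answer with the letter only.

Attach number plural -ath → kaath.
Attach case dative -k → kaathk.
Attach definiteness definite -ch → kaathkch.
Attach noun class class III -ak → kaathkchak.
Apply epenthesis: kaathkchak → kaathekechak.
Nasal assimilation: no change.
So the correct form is kaathekechak, option (A).
(C) kaathkchak is wrong: it fails to apply the sound rule(s).
(B) kaukechak is wrong: it uses singular instead of plural for number.
(D) kaathekechok is wrong: it uses class I instead of class III for noun class.

A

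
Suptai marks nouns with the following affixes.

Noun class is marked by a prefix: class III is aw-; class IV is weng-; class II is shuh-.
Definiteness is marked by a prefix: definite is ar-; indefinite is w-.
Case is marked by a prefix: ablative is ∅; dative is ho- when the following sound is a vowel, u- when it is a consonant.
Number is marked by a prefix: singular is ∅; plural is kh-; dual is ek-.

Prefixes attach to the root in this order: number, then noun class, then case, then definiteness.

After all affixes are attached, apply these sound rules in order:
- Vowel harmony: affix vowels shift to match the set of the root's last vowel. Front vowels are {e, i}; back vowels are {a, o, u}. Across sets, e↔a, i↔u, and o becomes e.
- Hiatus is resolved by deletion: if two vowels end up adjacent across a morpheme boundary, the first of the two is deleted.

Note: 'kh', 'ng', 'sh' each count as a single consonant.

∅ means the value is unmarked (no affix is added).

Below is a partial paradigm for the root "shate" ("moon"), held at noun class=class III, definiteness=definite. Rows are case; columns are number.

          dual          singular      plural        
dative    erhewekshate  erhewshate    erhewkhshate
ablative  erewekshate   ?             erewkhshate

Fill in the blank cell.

erewshate

number = singular: zero marking, form stays shate.
Attach noun class class III aw- → awshate.
case = ablative: zero marking, form stays awshate.
Attach definiteness definite ar- → arawshate.
Apply vowel harmony: arawshate → erewshate.
Vowel deletion: no change.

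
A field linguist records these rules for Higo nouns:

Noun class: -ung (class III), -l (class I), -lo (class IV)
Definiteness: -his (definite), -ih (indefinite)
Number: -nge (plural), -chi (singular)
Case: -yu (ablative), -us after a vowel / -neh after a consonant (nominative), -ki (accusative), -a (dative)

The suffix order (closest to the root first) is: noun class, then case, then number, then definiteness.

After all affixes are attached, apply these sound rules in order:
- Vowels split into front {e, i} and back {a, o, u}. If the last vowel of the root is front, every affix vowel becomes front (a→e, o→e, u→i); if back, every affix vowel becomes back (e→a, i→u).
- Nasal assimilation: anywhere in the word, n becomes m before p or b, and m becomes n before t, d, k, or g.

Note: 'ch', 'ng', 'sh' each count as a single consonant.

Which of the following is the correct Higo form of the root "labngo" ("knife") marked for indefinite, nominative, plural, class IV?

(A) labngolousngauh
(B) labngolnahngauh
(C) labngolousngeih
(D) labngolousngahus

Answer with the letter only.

Attach noun class class IV -lo → labngolo.
Attach case nominative -us (after vowel 'o') → labngolous.
Attach number plural -nge → labngolousnge.
Attach definiteness indefinite -ih → labngolousngeih.
Apply vowel harmony: labngolousngeih → labngolousngauh.
Nasal assimilation: no change.
So the correct form is labngolousngauh, option (A).
(B) labngolnahngauh is wrong: it uses class I instead of class IV for noun class.
(C) labngolousngeih is wrong: it fails to apply the sound rule(s).
(D) labngolousngahus is wrong: it uses definite instead of indefinite for definiteness.

A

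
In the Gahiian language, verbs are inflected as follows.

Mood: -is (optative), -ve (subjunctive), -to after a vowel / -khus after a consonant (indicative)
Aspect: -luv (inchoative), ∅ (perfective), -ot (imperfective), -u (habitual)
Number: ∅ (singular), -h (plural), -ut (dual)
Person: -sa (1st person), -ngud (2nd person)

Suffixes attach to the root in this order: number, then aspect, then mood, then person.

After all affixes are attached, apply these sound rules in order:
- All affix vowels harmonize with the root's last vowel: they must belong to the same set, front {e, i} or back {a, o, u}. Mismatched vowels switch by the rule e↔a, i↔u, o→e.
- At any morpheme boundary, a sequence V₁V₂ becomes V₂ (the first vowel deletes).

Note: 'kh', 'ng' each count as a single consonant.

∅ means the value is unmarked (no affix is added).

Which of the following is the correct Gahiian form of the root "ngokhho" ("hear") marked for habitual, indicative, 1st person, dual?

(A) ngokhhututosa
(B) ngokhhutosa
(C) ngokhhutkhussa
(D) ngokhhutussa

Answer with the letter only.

Attach number dual -ut → ngokhhout.
Attach aspect habitual -u → ngokhhoutu.
Attach mood indicative -to (after vowel 'u') → ngokhhoututo.
Attach person 1st person -sa → ngokhhoututosa.
Vowel harmony: no change.
Apply vowel deletion: ngokhhoututosa → ngokhhututosa.
So the correct form is ngokhhututosa, option (A).
(C) ngokhhutkhussa is wrong: it uses perfective instead of habitual for aspect.
(B) ngokhhutosa is wrong: it uses singular instead of dual for number.
(D) ngokhhutussa is wrong: it uses optative instead of indicative for mood.

A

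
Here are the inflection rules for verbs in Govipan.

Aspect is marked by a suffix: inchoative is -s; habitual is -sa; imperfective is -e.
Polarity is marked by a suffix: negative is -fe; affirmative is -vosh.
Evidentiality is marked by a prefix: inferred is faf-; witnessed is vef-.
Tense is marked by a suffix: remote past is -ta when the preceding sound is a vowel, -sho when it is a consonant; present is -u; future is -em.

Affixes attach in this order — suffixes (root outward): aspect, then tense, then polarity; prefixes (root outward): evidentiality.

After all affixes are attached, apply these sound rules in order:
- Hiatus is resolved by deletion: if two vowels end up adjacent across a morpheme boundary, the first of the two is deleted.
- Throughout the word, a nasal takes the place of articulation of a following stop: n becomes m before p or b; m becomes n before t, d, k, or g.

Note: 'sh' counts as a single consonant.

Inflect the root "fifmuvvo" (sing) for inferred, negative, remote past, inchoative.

Attach aspect inchoative -s → fifmuvvos.
Attach tense remote past -sho (after consonant 's') → fifmuvvossho.
Attach evidentiality inferred faf- → faffifmuvvossho.
Attach polarity negative -fe → faffifmuvvosshofe.
Vowel deletion: no change.
Nasal assimilation: no change.

faffifmuvvosshofe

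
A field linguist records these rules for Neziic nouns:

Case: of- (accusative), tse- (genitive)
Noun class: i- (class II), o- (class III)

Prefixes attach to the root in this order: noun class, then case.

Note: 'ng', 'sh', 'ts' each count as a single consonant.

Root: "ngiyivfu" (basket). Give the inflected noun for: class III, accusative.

ofongiyivfu

Attach noun class class III o- → ongiyivfu.
Attach case accusative of- → ofongiyivfu.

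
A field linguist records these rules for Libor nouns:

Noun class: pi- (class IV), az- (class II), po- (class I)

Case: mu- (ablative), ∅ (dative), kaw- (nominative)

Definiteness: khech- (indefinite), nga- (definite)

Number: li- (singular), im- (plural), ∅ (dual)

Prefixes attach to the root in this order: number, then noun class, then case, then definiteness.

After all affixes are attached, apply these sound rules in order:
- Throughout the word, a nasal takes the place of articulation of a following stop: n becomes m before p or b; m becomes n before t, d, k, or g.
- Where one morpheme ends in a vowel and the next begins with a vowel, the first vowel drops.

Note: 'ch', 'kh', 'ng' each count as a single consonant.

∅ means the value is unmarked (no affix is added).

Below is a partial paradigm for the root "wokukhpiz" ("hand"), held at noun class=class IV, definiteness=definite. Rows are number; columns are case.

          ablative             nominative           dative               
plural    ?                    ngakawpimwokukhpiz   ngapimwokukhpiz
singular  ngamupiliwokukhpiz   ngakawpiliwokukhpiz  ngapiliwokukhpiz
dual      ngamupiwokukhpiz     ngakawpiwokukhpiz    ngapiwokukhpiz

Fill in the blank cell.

ngamupimwokukhpiz

Attach number plural im- → imwokukhpiz.
Attach noun class class IV pi- → piimwokukhpiz.
Attach case ablative mu- → mupiimwokukhpiz.
Attach definiteness definite nga- → ngamupiimwokukhpiz.
Nasal assimilation: no change.
Apply vowel deletion: ngamupiimwokukhpiz → ngamupimwokukhpiz.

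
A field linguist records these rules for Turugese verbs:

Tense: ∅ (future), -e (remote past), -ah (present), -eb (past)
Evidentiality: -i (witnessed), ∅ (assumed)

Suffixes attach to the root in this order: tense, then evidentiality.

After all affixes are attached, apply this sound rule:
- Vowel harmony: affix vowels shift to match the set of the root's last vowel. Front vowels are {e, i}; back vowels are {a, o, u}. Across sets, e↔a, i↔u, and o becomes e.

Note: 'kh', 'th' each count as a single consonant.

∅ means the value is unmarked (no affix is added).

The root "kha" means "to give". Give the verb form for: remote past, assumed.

khaa

Attach tense remote past -e → khae.
evidentiality = assumed: zero marking, form stays khae.
Apply vowel harmony: khae → khaa.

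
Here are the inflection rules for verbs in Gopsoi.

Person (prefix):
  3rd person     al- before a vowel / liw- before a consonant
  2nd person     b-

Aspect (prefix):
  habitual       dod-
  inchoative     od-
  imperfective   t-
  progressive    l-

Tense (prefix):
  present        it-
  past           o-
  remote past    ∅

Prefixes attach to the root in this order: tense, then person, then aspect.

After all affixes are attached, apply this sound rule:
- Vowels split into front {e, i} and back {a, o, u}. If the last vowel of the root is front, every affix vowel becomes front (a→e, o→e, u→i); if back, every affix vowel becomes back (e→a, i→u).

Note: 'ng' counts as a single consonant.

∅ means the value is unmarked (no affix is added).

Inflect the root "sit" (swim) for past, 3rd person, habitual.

Attach tense past o- → osit.
Attach person 3rd person al- (before vowel 'o') → alosit.
Attach aspect habitual dod- → dodalosit.
Apply vowel harmony: dodalosit → dedelesit.

dedelesit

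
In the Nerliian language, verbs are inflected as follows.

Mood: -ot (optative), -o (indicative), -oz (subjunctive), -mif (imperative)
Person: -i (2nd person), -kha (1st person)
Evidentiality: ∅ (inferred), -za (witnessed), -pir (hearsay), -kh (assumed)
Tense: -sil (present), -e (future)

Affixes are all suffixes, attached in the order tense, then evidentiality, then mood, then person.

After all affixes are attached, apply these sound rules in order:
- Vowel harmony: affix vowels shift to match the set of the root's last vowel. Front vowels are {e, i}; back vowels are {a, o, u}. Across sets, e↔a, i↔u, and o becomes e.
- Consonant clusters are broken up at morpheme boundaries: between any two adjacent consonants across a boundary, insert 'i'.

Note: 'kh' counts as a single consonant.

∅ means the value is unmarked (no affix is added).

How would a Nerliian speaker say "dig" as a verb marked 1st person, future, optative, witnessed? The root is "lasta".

Attach tense future -e → lastae.
Attach evidentiality witnessed -za → lastaeza.
Attach mood optative -ot → lastaezaot.
Attach person 1st person -kha → lastaezaotkha.
Apply vowel harmony: lastaezaotkha → lastaazaotkha.
Apply epenthesis: lastaazaotkha → lastaazaotikha.

lastaazaotikha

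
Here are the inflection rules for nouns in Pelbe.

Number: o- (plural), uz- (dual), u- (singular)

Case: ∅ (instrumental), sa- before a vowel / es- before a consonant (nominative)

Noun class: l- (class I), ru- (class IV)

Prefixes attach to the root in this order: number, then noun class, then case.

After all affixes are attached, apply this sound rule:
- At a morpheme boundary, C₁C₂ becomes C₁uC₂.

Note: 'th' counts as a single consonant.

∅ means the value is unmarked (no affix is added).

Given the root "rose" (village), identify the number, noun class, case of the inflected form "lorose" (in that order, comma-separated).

Segment: l-o-rose.
number: o- → plural.
noun class: l- → class I.
case: ∅ → instrumental.

plural, class I, instrumental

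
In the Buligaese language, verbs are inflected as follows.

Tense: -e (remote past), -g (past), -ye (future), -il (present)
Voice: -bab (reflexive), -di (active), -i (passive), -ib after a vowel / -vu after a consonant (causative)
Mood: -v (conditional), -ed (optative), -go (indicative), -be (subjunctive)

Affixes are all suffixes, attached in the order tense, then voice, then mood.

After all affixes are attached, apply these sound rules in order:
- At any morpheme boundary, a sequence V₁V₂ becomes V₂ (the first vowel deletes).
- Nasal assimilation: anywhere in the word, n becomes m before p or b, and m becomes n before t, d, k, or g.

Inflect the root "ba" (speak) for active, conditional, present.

bildiv

Attach tense present -il → bail.
Attach voice active -di → baildi.
Attach mood conditional -v → baildiv.
Apply vowel deletion: baildiv → bildiv.
Nasal assimilation: no change.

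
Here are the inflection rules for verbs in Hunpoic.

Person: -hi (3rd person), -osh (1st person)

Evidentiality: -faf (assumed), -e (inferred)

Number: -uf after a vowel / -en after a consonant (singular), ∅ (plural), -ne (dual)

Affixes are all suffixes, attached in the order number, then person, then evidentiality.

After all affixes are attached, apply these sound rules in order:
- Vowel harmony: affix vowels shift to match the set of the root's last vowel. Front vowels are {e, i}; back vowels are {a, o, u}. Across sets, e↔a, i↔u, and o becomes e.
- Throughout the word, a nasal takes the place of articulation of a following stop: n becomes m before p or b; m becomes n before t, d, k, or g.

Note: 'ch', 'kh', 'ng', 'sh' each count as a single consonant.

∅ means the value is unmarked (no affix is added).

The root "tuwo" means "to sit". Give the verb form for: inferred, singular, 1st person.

Attach number singular -uf (after vowel 'o') → tuwouf.
Attach person 1st person -osh → tuwoufosh.
Attach evidentiality inferred -e → tuwoufoshe.
Apply vowel harmony: tuwoufoshe → tuwoufosha.
Nasal assimilation: no change.

tuwoufosha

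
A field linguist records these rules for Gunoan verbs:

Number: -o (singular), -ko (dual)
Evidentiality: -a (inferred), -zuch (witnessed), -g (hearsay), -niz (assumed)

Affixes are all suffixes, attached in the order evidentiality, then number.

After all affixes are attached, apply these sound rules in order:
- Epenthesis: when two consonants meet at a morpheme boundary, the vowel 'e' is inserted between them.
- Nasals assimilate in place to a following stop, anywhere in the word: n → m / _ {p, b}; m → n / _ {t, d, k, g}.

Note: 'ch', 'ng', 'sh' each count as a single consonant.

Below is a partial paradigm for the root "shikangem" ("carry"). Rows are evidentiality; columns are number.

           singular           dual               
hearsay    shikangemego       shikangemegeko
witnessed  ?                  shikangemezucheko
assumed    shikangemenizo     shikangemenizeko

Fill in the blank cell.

shikangemezucho

Attach evidentiality witnessed -zuch → shikangemzuch.
Attach number singular -o → shikangemzucho.
Apply epenthesis: shikangemzucho → shikangemezucho.
Nasal assimilation: no change.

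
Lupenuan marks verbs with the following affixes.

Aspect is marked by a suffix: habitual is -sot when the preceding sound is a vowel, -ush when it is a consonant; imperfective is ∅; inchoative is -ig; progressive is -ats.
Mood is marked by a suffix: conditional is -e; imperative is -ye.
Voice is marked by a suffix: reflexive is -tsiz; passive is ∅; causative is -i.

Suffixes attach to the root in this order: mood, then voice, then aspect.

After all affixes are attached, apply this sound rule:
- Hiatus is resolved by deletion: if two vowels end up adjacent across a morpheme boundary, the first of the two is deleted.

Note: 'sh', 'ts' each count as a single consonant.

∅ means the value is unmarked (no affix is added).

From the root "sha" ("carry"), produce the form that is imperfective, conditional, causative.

shi

Attach mood conditional -e → shae.
Attach voice causative -i → shaei.
aspect = imperfective: zero marking, form stays shaei.
Apply vowel deletion: shaei → shi.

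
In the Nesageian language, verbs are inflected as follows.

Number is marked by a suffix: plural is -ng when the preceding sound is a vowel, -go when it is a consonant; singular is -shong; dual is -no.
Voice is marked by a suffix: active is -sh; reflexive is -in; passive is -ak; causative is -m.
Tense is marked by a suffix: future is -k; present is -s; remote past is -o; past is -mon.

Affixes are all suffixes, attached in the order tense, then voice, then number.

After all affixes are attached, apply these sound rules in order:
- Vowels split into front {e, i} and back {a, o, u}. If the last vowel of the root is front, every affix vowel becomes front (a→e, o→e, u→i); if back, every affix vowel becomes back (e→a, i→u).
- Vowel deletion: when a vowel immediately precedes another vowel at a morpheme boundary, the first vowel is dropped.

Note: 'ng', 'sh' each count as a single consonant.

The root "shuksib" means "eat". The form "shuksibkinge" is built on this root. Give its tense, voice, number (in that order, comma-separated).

future, reflexive, plural

Segment: shuksib-k-in-go.
tense: -k → future.
voice: -in → reflexive.
number: -ng/go → plural.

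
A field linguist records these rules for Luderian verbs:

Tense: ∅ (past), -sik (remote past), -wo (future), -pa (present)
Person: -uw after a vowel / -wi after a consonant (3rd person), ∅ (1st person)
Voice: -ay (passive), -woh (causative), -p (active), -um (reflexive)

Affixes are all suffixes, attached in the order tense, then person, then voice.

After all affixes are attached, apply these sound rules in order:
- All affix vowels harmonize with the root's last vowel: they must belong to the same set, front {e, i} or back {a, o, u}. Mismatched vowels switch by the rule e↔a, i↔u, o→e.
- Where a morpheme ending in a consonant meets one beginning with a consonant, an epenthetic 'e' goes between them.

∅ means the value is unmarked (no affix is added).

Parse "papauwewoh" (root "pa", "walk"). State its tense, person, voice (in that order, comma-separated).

present, 3rd person, causative

Segment: pa-pa-uw-woh.
tense: -pa → present.
person: -uw/wi → 3rd person.
voice: -woh → causative.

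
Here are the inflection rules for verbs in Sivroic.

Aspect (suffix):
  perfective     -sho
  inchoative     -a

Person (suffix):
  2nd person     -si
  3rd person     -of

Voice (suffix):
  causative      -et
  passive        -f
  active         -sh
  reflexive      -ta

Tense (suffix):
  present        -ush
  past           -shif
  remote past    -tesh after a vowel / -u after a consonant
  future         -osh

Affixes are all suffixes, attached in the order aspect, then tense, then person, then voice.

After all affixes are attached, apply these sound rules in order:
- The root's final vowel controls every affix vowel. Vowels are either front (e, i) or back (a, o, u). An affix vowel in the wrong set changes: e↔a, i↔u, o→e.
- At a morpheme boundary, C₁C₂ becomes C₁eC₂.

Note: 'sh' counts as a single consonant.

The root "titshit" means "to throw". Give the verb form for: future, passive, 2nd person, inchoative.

Attach aspect inchoative -a → titshita.
Attach tense future -osh → titshitaosh.
Attach person 2nd person -si → titshitaoshsi.
Attach voice passive -f → titshitaoshsif.
Apply vowel harmony: titshitaoshsif → titshiteeshsif.
Apply epenthesis: titshiteeshsif → titshiteeshesif.

titshiteeshesif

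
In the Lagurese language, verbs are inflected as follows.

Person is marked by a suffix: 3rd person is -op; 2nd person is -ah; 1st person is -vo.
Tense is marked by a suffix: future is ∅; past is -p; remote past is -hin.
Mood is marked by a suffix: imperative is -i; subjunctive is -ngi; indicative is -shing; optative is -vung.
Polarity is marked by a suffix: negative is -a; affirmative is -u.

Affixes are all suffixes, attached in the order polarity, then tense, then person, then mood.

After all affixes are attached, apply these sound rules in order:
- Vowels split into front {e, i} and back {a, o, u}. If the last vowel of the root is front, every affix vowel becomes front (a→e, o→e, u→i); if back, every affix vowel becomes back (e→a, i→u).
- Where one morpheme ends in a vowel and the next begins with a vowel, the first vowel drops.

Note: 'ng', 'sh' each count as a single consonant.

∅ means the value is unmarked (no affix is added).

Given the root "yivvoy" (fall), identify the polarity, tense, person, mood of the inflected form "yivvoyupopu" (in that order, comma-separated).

Segment: yivvoy-u-p-op-i.
polarity: -u → affirmative.
tense: -p → past.
person: -op → 3rd person.
mood: -i → imperative.

affirmative, past, 3rd person, imperative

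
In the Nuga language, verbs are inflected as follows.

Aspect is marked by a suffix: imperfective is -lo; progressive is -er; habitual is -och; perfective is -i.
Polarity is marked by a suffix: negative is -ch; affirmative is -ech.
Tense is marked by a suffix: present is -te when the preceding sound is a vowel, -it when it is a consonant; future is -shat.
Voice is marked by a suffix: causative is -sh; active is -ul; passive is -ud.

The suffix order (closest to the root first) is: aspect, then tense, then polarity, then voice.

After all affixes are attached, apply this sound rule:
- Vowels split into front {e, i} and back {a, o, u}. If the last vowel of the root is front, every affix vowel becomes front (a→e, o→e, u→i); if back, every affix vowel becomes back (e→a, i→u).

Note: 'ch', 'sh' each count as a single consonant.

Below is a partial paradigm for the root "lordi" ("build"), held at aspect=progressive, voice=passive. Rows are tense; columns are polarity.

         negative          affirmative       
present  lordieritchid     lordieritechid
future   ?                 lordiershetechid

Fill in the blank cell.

lordiershetchid

Attach aspect progressive -er → lordier.
Attach tense future -shat → lordiershat.
Attach polarity negative -ch → lordiershatch.
Attach voice passive -ud → lordiershatchud.
Apply vowel harmony: lordiershatchud → lordiershetchid.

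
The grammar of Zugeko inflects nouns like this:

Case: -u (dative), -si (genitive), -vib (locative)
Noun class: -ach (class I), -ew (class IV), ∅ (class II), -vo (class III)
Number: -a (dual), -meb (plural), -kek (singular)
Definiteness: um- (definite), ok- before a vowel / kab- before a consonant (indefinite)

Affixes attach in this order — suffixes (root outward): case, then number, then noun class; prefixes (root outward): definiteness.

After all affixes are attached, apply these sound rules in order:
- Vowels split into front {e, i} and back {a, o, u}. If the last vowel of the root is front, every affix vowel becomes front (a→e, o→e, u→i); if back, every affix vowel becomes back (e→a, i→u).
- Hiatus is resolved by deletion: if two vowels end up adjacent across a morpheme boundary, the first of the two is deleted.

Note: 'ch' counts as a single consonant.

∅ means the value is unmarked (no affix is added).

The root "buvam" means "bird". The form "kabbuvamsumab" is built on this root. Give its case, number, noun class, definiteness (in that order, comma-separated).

Segment: kab-buvam-si-meb.
case: -si → genitive.
number: -meb → plural.
noun class: ∅ → class II.
definiteness: ok/kab- → indefinite.

genitive, plural, class II, indefinite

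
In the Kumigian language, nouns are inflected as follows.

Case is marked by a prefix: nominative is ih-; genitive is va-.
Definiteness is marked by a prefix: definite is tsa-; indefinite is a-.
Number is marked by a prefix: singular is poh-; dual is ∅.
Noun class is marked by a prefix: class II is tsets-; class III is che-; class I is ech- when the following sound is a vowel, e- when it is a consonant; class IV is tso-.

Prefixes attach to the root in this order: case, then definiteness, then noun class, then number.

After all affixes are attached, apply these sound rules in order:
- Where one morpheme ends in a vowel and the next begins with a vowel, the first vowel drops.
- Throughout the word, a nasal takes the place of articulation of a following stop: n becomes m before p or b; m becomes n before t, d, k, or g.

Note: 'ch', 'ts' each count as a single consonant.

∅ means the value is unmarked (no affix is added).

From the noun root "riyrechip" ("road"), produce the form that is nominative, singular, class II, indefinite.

Attach case nominative ih- → ihriyrechip.
Attach definiteness indefinite a- → aihriyrechip.
Attach noun class class II tsets- → tsetsaihriyrechip.
Attach number singular poh- → pohtsetsaihriyrechip.
Apply vowel deletion: pohtsetsaihriyrechip → pohtsetsihriyrechip.
Nasal assimilation: no change.

pohtsetsihriyrechip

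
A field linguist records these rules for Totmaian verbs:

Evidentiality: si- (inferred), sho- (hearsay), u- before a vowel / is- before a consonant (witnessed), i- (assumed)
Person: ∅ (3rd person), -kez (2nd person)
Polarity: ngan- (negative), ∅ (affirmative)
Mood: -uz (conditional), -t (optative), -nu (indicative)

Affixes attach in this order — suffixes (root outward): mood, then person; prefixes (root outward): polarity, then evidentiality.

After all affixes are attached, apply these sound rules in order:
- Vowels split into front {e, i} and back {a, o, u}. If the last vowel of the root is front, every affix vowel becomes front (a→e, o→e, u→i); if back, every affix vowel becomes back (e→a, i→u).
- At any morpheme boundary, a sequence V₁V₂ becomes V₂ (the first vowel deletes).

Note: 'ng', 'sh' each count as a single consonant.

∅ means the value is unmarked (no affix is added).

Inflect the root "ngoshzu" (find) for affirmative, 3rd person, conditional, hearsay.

shongoshzuz

polarity = affirmative: zero marking, form stays ngoshzu.
Attach evidentiality hearsay sho- → shongoshzu.
Attach mood conditional -uz → shongoshzuuz.
person = 3rd person: zero marking, form stays shongoshzuuz.
Vowel harmony: no change.
Apply vowel deletion: shongoshzuuz → shongoshzuz.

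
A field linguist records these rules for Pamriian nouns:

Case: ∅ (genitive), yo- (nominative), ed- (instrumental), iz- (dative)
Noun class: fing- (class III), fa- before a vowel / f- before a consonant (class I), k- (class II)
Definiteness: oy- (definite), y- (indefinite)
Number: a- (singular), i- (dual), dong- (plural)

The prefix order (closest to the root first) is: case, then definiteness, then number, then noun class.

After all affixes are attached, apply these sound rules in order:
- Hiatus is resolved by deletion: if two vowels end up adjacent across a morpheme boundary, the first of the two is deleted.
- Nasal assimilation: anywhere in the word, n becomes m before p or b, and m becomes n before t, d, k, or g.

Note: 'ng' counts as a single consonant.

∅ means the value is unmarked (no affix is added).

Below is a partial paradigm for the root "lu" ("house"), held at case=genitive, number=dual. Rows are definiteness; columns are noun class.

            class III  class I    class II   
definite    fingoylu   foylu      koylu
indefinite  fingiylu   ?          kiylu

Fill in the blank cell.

case = genitive: zero marking, form stays lu.
Attach definiteness indefinite y- → ylu.
Attach number dual i- → iylu.
Attach noun class class I fa- (before vowel 'i') → faiylu.
Apply vowel deletion: faiylu → fiylu.
Nasal assimilation: no change.

fiylu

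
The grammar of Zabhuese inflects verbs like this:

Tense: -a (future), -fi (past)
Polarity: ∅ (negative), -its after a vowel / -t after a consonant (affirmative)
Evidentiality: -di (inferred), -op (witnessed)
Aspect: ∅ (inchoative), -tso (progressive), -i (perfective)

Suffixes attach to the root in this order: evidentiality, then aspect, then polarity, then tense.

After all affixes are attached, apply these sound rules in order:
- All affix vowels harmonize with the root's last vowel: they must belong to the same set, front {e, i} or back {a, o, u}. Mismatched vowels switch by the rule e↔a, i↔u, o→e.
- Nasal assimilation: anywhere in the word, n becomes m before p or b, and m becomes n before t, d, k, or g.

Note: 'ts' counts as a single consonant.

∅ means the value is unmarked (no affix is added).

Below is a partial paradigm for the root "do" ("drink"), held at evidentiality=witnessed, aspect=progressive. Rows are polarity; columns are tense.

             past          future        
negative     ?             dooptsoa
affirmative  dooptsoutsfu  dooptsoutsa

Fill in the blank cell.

Attach evidentiality witnessed -op → doop.
Attach aspect progressive -tso → dooptso.
polarity = negative: zero marking, form stays dooptso.
Attach tense past -fi → dooptsofi.
Apply vowel harmony: dooptsofi → dooptsofu.
Nasal assimilation: no change.

dooptsofu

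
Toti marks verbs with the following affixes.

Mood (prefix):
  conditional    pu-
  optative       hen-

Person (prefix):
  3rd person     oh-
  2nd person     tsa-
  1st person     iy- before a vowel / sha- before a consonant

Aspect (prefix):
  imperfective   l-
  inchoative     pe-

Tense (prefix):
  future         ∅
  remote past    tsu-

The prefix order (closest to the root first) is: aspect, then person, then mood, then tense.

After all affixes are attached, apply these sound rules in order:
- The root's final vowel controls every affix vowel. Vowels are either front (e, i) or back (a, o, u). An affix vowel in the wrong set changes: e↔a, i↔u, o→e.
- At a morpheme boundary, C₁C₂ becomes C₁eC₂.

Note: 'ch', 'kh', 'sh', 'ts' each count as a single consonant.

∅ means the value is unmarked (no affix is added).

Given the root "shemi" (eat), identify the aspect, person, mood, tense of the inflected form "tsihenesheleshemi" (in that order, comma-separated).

imperfective, 1st person, optative, remote past

Segment: tsu-hen-sha-l-shemi.
aspect: l- → imperfective.
person: iy/sha- → 1st person.
mood: hen- → optative.
tense: tsu- → remote past.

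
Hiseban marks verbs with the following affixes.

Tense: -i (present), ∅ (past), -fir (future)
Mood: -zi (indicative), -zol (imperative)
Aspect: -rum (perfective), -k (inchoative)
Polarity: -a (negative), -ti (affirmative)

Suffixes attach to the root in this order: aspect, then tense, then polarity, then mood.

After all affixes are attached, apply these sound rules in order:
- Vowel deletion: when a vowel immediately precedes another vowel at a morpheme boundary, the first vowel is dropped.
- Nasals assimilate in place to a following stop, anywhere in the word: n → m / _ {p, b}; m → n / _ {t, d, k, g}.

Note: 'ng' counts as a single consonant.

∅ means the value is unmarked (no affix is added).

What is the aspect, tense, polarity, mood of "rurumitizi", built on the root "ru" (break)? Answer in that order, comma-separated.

perfective, present, affirmative, indicative

Segment: ru-rum-i-ti-zi.
aspect: -rum → perfective.
tense: -i → present.
polarity: -ti → affirmative.
mood: -zi → indicative.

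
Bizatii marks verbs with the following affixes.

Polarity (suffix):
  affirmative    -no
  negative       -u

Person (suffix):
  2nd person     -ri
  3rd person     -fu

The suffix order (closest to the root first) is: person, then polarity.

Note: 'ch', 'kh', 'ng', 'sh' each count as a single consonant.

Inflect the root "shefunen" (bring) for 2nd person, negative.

shefunenriu

Attach person 2nd person -ri → shefunenri.
Attach polarity negative -u → shefunenriu.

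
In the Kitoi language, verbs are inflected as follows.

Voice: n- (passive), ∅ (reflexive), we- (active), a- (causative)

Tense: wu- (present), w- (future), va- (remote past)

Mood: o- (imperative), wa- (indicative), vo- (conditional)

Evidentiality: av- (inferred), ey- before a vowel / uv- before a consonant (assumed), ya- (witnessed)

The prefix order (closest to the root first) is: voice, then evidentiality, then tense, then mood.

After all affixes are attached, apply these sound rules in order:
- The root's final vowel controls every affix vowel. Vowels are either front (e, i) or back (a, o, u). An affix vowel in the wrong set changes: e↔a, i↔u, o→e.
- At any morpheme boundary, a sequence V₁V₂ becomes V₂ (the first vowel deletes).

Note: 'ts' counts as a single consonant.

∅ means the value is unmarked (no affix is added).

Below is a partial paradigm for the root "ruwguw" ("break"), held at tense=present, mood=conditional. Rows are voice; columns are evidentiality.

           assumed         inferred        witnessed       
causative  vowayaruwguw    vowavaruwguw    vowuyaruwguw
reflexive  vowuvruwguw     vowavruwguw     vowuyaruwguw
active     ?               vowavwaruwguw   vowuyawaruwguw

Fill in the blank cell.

vowuvwaruwguw

Attach voice active we- → weruwguw.
Attach evidentiality assumed uv- (before consonant 'w') → uvweruwguw.
Attach tense present wu- → wuuvweruwguw.
Attach mood conditional vo- → vowuuvweruwguw.
Apply vowel harmony: vowuuvweruwguw → vowuuvwaruwguw.
Apply vowel deletion: vowuuvwaruwguw → vowuvwaruwguw.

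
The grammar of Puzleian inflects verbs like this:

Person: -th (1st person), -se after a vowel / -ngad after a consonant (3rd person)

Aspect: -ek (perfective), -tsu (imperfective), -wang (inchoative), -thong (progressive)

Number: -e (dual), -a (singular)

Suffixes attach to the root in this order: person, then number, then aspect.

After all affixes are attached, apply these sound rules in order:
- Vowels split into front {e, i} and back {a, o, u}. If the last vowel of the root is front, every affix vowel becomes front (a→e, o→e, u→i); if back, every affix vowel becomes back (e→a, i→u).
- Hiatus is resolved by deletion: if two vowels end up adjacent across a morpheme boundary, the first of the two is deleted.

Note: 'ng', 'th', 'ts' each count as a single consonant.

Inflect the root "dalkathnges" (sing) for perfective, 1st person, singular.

Attach person 1st person -th → dalkathngesth.
Attach number singular -a → dalkathngestha.
Attach aspect perfective -ek → dalkathngesthaek.
Apply vowel harmony: dalkathngesthaek → dalkathngestheek.
Apply vowel deletion: dalkathngestheek → dalkathngesthek.

dalkathngesthek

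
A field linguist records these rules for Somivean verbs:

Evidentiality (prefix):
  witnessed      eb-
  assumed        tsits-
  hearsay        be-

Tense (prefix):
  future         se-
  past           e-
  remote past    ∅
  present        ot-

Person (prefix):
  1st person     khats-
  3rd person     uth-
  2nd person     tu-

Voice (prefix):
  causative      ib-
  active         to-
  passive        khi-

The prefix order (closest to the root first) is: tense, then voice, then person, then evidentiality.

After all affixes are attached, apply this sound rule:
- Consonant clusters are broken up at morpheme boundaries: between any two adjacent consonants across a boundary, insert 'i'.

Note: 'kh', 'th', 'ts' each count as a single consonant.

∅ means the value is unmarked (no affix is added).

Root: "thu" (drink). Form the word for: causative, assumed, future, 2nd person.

Attach tense future se- → sethu.
Attach voice causative ib- → ibsethu.
Attach person 2nd person tu- → tuibsethu.
Attach evidentiality assumed tsits- → tsitstuibsethu.
Apply epenthesis: tsitstuibsethu → tsitsituibisethu.

tsitsituibisethu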